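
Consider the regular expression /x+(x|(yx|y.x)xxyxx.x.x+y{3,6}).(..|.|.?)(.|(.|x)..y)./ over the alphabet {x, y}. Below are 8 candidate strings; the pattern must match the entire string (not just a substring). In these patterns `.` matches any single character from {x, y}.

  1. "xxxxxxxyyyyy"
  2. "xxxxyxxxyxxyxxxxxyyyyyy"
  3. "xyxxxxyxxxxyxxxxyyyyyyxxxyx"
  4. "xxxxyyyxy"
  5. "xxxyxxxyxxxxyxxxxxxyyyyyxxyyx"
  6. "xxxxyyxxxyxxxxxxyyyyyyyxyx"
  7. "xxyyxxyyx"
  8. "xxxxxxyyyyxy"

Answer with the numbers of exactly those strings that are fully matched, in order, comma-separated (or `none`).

1 → match
2 → match
3 → match
4 → match
5 → match
6 → match
7 → match
8 → no match

1, 2, 3, 4, 5, 6, 7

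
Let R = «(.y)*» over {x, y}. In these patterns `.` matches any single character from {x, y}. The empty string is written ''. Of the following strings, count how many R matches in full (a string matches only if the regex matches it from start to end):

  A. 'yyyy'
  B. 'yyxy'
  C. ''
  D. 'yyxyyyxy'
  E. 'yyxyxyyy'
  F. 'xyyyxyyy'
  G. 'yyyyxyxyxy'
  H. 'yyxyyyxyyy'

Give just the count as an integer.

8

A → match
B → match
C → match
D → match
E → match
F → match
G → match
H → match
Total matched: 8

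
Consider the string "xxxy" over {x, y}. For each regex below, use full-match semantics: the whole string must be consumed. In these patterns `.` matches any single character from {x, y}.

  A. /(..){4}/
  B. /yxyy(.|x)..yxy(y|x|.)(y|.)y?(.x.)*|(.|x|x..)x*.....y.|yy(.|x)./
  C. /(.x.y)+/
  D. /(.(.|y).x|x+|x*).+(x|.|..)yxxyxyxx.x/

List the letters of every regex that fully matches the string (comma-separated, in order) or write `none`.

C

A → no match
B → no match
C → match
D → no match — must end with "x"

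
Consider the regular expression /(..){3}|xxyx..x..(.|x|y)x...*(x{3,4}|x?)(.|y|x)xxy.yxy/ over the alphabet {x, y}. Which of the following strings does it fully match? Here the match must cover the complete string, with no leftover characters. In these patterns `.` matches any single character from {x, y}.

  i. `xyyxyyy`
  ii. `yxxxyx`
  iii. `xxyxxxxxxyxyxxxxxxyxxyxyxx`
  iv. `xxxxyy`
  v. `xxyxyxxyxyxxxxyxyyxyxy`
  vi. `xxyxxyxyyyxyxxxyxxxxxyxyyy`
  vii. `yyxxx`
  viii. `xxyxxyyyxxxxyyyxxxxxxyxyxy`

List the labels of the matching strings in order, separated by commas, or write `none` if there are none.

ii, iv

i → no match
ii → match
iii → no match
iv → match
v → no match
vi → no match
vii → no match
viii → no match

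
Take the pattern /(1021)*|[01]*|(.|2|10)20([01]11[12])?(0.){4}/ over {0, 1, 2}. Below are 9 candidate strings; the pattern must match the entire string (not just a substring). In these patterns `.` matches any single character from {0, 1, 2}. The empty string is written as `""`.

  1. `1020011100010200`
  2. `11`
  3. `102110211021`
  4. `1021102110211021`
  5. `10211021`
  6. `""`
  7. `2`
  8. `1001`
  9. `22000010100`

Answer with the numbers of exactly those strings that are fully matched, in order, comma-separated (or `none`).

1 → match
2 → match
3 → match
4 → match
5 → match
6 → match
7 → no match
8 → match
9 → match

1, 2, 3, 4, 5, 6, 8, 9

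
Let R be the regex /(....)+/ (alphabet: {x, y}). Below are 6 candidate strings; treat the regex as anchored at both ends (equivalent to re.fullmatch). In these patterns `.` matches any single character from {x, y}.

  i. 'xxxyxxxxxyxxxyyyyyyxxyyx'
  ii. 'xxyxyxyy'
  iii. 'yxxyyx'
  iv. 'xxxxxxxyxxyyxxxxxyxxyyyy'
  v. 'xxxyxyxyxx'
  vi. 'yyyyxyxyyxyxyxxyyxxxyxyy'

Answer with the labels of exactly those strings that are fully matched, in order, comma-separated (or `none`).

i, ii, iv, vi

i → match
ii. 'xxyxyxyy' → match
iii. 'yxxyyx' → no match
iv → match
v. 'xxxyxyxyxx' → no match
vi → match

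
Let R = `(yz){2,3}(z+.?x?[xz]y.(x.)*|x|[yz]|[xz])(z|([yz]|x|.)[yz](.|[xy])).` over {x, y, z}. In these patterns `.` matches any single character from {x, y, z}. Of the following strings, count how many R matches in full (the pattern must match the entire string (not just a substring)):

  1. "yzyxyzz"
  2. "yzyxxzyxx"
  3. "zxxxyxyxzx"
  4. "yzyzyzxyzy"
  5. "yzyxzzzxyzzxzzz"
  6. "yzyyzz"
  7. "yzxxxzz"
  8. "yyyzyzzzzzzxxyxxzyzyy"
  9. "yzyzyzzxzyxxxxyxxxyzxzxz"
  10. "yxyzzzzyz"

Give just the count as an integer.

0

1. "yzyxyzz" → no match
2. "yzyxxzyxx" → no match
3. "zxxxyxyxzx" → no match — must start with "yz"
4. "yzyzyzxyzy" → no match
5 → no match
6. "yzyyzz" → no match
7. "yzxxxzz" → no match
8 → no match — must start with "yz"
9 → no match
10. "yxyzzzzyz" → no match — must start with "yz"
Total matched: 0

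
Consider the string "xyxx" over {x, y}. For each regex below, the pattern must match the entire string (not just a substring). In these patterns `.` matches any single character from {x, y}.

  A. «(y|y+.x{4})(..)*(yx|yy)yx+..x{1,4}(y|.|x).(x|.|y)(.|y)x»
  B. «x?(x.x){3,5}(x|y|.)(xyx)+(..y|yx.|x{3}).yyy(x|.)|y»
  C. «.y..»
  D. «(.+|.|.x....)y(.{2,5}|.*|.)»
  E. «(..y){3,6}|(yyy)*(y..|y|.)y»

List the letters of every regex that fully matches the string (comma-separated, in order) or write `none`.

C, D

A → no match — must start with "y"
B → no match
C → match
D → match
E → no match — must end with "y"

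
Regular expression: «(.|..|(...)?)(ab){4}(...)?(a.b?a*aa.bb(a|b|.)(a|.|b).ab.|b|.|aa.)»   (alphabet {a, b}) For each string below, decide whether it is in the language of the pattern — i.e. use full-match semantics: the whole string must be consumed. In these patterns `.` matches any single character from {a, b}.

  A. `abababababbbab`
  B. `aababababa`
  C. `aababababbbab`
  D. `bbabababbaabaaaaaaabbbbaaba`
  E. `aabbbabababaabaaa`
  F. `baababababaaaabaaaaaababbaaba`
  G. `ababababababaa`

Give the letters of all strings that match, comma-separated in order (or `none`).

A → match
B. `aababababa` → match
C → match
D → no match
E → no match
F → no match
G → match

A, B, C, G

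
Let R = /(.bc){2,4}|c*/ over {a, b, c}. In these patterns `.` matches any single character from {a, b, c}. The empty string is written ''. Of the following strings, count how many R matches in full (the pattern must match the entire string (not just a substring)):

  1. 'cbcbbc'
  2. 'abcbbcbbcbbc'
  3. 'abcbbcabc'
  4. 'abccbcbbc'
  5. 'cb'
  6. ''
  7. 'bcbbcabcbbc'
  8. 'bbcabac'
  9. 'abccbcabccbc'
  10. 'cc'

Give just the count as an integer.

7

1 → match
2 → match
3 → match
4 → match
5 → no match
6 → match
7 → no match
8 → no match
9 → match
10 → match
Total matched: 7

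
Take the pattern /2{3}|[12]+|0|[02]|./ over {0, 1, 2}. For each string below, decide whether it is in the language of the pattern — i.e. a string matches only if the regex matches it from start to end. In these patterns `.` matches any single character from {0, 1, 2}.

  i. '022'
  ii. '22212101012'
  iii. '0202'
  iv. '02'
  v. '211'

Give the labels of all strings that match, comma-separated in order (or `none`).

i → no match
ii → no match
iii → no match
iv → no match
v → match

v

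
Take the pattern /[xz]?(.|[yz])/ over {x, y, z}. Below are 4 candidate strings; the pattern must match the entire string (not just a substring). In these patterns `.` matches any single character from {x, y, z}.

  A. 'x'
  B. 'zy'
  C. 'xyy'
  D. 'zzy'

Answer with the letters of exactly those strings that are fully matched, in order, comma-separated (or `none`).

A, B

A. 'x' → match
B. 'zy' → match
C. 'xyy' → no match
D. 'zzy' → no match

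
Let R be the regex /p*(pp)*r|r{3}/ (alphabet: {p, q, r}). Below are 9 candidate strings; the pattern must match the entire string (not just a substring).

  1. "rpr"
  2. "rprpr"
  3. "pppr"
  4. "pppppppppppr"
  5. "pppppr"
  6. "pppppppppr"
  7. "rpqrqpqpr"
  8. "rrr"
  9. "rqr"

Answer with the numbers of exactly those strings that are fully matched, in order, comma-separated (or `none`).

3, 4, 5, 6, 8

1. "rpr" → no match
2. "rprpr" → no match
3. "pppr" → match
4. "pppppppppppr" → match
5. "pppppr" → match
6. "pppppppppr" → match
7. "rpqrqpqpr" → no match
8. "rrr" → match
9. "rqr" → no match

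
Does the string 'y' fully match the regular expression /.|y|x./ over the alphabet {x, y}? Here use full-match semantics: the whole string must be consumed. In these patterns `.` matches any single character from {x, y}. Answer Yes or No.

Yes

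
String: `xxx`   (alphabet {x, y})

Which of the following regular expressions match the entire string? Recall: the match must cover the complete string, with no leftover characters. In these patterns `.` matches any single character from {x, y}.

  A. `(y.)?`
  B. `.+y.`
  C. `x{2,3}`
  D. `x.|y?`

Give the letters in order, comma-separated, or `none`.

C

A → no match
B → no match
C → match
D → no match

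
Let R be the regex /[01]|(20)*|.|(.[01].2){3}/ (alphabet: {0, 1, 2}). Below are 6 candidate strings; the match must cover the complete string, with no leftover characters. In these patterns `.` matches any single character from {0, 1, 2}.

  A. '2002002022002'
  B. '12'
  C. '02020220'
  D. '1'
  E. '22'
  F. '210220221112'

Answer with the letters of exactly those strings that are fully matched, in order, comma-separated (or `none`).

D, F

A → no match
B → no match
C → no match
D → match
E → no match
F → match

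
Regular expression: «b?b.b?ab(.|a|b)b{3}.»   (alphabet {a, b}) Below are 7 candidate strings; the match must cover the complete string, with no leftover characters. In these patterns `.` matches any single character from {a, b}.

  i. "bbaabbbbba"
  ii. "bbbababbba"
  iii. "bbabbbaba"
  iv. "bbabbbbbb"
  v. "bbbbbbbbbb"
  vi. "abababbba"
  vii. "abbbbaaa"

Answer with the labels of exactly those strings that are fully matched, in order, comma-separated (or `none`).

i → match
ii → match
iii → no match
iv → match
v → no match
vi → no match
vii → no match

i, ii, iv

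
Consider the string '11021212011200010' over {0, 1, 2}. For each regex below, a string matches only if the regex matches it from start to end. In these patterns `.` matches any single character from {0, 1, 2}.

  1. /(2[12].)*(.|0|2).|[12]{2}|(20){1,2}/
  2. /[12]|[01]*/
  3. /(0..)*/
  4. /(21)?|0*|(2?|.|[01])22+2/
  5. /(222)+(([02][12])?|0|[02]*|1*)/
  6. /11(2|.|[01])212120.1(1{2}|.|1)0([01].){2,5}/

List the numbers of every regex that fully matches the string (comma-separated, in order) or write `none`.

6

1 → no match
2 → no match
3 → no match
4 → no match
5 → no match — must start with '222'
6 → match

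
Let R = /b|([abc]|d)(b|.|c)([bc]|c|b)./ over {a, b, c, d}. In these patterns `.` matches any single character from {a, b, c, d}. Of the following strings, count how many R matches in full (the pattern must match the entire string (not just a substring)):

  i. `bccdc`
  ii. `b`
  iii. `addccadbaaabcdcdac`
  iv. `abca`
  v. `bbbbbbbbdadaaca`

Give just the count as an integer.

i → no match
ii → match
iii → no match
iv → match
v → no match
Total matched: 2

2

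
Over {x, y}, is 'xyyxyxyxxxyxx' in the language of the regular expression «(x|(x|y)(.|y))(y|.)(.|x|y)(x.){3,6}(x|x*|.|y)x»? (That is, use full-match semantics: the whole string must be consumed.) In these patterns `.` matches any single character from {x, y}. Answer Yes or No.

Yes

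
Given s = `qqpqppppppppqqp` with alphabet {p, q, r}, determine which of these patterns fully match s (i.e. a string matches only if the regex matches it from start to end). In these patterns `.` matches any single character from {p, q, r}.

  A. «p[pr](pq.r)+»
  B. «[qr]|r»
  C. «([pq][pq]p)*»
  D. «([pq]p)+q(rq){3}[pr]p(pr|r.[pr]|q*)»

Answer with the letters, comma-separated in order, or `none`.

A → no match — must start with `p`
B → no match
C → match
D → no match

C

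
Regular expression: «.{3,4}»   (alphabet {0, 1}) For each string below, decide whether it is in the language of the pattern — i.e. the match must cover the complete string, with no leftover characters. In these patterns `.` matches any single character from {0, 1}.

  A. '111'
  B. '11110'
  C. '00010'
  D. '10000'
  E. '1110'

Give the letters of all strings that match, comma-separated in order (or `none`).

A, E

A → match
B → no match
C → no match
D → no match
E → match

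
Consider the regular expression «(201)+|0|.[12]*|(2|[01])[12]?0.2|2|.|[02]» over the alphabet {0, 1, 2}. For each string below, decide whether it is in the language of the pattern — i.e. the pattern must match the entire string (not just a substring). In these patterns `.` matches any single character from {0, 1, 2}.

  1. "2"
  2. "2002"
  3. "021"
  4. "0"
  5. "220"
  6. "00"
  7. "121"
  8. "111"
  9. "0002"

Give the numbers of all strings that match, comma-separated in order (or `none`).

1 → match
2 → match
3 → match
4 → match
5 → no match
6 → no match
7 → match
8 → match
9 → match

1, 2, 3, 4, 7, 8, 9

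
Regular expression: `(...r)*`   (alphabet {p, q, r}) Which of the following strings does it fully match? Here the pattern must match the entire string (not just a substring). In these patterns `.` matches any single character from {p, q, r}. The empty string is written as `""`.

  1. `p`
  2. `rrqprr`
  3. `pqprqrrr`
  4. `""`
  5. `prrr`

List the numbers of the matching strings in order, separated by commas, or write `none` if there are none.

1 → no match
2 → no match
3 → match
4 → match
5 → match

3, 4, 5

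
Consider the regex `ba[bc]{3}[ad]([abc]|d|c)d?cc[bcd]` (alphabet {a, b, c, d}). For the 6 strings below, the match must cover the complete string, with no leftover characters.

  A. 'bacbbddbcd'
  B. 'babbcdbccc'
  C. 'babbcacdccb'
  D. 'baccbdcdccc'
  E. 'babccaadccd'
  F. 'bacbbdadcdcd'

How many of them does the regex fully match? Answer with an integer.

A. 'bacbbddbcd' → no match
B. 'babbcdbccc' → match
C. 'babbcacdccb' → match
D. 'baccbdcdccc' → match
E. 'babccaadccd' → match
F. 'bacbbdadcdcd' → no match
Total matched: 4

4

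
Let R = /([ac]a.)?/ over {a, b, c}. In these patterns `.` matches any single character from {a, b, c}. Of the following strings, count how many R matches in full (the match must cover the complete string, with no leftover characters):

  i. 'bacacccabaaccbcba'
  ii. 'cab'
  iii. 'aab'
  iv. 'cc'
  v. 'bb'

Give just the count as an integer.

2

i → no match
ii → match
iii → match
iv → no match
v → no match
Total matched: 2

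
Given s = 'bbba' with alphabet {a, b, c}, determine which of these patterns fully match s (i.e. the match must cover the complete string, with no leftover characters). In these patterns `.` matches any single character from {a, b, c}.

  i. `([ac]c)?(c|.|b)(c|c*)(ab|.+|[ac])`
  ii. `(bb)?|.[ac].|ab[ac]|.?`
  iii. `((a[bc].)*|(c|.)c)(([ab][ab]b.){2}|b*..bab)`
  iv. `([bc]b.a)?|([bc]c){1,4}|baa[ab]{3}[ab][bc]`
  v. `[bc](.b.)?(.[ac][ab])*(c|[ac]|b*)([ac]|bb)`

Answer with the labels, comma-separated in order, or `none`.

i → match
ii → no match
iii → no match
iv → match
v → match

i, iv, v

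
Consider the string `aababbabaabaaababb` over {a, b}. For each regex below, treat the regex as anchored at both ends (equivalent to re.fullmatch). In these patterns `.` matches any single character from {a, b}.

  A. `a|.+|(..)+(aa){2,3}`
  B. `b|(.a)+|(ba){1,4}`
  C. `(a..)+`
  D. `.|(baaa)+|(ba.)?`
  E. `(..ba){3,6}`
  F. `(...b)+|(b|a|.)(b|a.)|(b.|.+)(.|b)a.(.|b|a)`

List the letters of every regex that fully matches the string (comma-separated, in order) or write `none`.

A → match
B → no match
C → match
D → no match
E → no match — must end with `ba`
F → match

A, C, F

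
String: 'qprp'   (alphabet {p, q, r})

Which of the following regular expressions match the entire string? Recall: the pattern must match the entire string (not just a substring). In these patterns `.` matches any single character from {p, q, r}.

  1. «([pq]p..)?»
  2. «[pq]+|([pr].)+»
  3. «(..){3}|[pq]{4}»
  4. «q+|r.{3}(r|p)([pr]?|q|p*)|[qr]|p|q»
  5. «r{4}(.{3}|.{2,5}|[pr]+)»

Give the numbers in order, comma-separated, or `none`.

1

1 → match
2 → no match
3 → no match
4 → no match
5 → no match — must start with 'r'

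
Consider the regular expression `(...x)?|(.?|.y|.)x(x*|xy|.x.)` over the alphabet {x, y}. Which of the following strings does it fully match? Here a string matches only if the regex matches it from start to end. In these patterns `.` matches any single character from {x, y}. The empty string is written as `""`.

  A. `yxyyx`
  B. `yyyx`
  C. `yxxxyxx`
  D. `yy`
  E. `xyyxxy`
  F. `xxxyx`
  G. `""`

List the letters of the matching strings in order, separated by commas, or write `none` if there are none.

B, G

A → no match
B → match
C → no match
D → no match
E → no match
F → no match
G → match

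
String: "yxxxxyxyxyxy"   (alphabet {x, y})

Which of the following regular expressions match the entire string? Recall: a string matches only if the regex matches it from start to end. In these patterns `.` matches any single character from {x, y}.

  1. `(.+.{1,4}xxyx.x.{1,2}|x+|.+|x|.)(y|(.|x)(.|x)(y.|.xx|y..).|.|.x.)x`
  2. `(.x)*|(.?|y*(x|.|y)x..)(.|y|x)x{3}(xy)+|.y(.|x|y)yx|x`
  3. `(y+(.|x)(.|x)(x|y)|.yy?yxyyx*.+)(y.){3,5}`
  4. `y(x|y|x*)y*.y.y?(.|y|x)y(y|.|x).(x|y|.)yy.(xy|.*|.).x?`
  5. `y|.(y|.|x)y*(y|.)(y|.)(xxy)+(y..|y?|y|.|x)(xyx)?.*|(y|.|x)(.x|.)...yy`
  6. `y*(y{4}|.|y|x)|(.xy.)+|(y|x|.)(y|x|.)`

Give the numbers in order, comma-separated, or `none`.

2

1 → no match — must end with "x"
2 → match
3 → no match
4 → no match
5 → no match
6 → no match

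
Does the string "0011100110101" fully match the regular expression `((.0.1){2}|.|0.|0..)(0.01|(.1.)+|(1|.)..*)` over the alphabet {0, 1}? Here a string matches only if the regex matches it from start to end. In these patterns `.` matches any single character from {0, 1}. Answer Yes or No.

Yes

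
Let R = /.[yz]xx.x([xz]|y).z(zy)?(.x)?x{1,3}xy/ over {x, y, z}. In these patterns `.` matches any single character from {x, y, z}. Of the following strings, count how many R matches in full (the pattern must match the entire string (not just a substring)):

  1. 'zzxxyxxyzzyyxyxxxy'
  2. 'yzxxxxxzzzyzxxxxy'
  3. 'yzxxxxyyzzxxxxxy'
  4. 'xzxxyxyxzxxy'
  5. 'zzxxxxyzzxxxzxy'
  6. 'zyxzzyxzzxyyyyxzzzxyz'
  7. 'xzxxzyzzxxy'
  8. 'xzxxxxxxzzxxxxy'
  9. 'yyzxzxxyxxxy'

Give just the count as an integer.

4

1 → no match
2 → match
3 → match
4 → match
5 → no match — must end with 'xxy'
6 → no match — must end with 'xxy'
7 → no match
8 → match
9 → no match
Total matched: 4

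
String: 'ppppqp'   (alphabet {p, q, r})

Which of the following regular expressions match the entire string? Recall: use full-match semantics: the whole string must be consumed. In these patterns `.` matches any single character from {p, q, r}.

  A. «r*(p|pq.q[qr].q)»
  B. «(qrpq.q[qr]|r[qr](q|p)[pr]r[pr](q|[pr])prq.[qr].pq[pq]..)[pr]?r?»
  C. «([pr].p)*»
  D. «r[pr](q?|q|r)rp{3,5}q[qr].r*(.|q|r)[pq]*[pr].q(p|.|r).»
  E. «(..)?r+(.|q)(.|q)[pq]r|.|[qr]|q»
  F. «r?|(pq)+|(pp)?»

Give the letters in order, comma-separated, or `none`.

C

A → no match
B → no match
C → match
D → no match — must start with 'r'
E → no match
F → no match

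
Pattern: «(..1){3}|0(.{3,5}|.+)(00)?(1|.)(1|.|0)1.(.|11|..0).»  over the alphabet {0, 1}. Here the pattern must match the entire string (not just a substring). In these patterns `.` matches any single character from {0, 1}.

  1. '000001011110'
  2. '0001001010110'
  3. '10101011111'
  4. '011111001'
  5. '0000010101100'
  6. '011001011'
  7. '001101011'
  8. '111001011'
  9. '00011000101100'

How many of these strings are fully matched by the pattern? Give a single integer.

1. '000001011110' → match
2 → match
3. '10101011111' → no match
4. '011111001' → match
5 → match
6. '011001011' → match
7. '001101011' → match
8. '111001011' → match
9 → match
Total matched: 8

8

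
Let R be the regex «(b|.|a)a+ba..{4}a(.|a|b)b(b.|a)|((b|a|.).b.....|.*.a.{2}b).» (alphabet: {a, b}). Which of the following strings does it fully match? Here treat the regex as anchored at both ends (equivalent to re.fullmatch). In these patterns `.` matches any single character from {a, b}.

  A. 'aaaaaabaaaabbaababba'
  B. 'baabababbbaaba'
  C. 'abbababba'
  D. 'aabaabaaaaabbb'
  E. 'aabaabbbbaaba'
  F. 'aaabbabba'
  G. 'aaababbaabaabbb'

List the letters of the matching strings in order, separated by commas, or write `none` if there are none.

A → no match
B → match
C → match
D → match
E → match
F → no match
G → match

B, C, D, E, G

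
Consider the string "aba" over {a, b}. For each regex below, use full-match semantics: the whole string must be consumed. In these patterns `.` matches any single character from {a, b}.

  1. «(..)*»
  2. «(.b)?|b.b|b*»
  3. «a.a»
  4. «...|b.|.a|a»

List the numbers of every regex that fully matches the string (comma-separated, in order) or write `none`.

3, 4

1 → no match
2 → no match
3 → match
4 → match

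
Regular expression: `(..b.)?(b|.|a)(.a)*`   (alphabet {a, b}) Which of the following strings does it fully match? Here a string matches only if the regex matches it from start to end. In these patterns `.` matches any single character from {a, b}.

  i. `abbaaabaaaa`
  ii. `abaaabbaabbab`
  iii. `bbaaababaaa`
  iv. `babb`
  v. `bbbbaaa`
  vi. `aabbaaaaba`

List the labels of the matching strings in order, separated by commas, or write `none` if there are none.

iii, v

i → no match
ii → no match
iii → match
iv → no match
v → match
vi → no match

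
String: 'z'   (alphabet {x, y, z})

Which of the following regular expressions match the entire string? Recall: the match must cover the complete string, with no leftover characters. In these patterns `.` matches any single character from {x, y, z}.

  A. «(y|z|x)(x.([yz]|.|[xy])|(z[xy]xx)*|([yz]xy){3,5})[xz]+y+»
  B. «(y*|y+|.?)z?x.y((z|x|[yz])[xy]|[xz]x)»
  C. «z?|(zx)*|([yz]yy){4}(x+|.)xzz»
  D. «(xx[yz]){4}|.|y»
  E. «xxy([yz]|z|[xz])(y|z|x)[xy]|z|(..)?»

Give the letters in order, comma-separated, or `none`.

A → no match — must end with 'y'
B → no match
C → match
D → match
E → match

C, D, E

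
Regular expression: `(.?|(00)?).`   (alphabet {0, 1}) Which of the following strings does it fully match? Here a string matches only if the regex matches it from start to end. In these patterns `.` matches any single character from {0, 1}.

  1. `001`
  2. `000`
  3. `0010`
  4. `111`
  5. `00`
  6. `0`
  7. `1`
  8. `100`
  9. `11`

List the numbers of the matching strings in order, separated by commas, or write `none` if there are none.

1 → match
2 → match
3 → no match
4 → no match
5 → match
6 → match
7 → match
8 → no match
9 → match

1, 2, 5, 6, 7, 9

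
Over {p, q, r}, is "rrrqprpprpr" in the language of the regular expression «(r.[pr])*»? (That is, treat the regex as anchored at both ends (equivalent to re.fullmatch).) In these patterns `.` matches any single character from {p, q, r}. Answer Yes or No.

No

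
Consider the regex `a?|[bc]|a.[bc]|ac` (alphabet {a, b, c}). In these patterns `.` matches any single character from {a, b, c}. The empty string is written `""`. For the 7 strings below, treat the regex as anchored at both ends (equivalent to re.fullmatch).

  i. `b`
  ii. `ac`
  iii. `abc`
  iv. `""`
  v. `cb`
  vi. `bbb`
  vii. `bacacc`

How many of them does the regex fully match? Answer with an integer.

4

i. `b` → match
ii. `ac` → match
iii. `abc` → match
iv. `""` → match
v. `cb` → no match
vi. `bbb` → no match
vii. `bacacc` → no match
Total matched: 4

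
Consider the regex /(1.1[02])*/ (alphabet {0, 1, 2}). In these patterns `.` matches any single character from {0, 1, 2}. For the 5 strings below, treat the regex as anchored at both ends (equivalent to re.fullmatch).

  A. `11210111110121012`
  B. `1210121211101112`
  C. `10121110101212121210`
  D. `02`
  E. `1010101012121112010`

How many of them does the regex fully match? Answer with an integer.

2

A → no match
B → match
C → match
D. `02` → no match
E → no match
Total matched: 2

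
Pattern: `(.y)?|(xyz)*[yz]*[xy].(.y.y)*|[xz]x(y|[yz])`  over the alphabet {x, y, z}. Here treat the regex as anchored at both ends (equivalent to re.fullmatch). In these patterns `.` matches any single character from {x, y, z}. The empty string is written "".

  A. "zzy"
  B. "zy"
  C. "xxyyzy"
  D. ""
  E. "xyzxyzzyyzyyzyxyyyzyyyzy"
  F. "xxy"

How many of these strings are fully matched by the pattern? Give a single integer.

A → no match
B → match
C → match
D → match
E → match
F → match
Total matched: 5

5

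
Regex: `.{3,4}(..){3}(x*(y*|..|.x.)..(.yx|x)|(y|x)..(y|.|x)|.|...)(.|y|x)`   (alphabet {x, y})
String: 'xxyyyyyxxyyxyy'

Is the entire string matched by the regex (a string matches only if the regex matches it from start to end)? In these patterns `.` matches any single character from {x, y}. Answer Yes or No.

Yes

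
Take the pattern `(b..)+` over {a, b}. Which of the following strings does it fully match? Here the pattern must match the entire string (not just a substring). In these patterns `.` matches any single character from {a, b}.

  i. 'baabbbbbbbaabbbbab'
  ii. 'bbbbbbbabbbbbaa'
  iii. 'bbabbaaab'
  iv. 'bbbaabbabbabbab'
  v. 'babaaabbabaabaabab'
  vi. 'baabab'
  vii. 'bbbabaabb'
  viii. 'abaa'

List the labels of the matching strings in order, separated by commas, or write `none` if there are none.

i → match
ii → match
iii → no match
iv → no match
v → no match
vi → match
vii → no match
viii → no match — must start with 'b'

i, ii, vi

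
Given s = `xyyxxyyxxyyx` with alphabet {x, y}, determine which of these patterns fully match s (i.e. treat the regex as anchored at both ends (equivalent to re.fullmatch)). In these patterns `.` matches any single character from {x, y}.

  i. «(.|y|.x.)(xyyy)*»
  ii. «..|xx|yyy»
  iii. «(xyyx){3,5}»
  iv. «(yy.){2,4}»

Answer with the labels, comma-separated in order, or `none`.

i → no match
ii → no match
iii → match
iv → no match — must start with `yy`

iii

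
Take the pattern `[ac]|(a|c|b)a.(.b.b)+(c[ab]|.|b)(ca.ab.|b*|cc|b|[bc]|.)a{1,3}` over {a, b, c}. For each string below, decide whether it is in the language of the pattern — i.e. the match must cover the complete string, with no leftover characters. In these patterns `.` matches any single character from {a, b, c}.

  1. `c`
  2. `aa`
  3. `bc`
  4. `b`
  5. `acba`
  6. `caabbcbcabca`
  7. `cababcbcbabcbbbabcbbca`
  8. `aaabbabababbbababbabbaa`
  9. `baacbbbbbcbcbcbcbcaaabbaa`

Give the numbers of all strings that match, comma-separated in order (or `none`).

1, 7, 9

1 → match
2 → no match
3 → no match
4 → no match
5 → no match
6 → no match
7 → match
8 → no match
9 → match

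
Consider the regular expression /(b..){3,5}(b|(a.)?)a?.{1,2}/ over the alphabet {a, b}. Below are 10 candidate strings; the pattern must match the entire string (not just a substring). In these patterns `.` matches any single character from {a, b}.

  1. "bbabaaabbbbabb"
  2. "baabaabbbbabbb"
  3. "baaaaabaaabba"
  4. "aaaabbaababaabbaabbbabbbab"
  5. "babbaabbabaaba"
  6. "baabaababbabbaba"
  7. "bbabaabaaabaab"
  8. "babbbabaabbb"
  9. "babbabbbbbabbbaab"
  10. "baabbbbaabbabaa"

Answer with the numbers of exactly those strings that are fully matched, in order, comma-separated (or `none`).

2, 5, 6, 7, 8, 9, 10

1 → no match
2 → match
3 → no match
4 → no match — must start with "b"
5 → match
6 → match
7 → match
8 → match
9 → match
10 → match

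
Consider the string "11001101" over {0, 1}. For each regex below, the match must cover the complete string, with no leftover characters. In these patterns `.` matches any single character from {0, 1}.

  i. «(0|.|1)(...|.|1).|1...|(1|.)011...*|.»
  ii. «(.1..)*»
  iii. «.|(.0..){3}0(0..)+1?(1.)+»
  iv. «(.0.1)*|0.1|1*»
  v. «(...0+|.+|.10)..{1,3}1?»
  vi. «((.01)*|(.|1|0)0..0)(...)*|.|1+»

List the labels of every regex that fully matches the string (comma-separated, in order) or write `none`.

ii, v

i → no match
ii → match
iii → no match
iv → no match
v → match
vi → no match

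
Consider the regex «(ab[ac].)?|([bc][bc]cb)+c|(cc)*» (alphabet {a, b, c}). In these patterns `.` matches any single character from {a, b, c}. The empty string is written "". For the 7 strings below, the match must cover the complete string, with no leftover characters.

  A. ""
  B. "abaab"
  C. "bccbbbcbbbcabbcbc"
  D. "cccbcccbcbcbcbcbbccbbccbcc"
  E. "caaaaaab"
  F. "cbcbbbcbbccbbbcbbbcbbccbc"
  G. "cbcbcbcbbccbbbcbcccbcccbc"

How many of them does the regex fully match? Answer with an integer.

A → match
B → no match
C → no match
D → no match
E → no match
F → match
G → match
Total matched: 3

3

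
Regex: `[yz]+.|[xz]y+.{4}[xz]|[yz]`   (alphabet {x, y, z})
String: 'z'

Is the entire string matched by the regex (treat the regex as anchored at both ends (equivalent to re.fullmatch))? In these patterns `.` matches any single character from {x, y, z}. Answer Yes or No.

Yes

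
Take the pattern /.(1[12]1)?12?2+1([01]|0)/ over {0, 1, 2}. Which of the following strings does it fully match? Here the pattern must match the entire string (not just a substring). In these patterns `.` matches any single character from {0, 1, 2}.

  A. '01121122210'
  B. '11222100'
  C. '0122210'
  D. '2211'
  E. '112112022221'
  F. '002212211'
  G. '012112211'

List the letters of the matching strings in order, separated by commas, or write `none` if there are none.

A → no match
B → no match
C → match
D → no match
E → no match
F → no match
G → match

C, G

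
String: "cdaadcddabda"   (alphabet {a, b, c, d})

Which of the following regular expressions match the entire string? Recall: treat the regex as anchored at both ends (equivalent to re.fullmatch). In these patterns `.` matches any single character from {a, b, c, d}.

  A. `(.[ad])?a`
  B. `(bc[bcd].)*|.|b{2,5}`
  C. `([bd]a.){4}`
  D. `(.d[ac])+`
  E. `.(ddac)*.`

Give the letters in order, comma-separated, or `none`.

D

A → no match
B → no match
C → no match
D → match
E → no match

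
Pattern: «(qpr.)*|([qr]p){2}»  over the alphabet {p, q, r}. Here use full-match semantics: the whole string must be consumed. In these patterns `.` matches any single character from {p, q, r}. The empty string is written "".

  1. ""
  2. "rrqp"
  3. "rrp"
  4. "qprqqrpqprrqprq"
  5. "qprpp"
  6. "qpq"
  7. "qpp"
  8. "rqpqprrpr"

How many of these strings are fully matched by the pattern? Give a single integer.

1 → match
2 → no match
3 → no match
4 → no match
5 → no match
6 → no match
7 → no match
8 → no match
Total matched: 1

1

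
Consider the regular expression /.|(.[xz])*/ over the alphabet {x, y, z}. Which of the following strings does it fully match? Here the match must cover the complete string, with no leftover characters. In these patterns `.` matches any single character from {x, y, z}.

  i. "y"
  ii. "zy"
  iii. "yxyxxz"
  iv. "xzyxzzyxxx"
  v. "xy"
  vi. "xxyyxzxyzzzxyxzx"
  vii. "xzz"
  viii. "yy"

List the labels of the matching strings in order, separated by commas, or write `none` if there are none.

i, iii, iv

i → match
ii → no match
iii → match
iv → match
v → no match
vi → no match
vii → no match
viii → no match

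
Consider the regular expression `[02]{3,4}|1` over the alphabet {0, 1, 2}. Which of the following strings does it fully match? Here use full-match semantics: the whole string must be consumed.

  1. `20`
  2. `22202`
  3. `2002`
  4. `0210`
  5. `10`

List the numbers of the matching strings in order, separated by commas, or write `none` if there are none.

3

1. `20` → no match
2. `22202` → no match
3. `2002` → match
4. `0210` → no match
5. `10` → no match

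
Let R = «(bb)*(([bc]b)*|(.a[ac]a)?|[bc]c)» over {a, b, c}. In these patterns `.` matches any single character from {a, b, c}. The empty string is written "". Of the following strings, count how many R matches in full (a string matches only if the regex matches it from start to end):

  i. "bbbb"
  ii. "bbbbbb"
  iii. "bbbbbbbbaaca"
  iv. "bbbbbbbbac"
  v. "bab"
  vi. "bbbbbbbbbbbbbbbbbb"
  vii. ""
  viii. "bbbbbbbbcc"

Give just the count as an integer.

i → match
ii → match
iii → match
iv → no match
v → no match
vi → match
vii → match
viii → match
Total matched: 6

6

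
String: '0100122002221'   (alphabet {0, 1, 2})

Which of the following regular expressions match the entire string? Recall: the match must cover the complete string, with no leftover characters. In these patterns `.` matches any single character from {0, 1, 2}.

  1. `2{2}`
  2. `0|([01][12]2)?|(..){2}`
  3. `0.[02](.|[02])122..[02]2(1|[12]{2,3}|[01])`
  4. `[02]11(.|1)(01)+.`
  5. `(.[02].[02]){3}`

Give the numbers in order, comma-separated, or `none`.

1 → no match — must start with '2'
2 → no match
3 → match
4 → no match
5 → no match

3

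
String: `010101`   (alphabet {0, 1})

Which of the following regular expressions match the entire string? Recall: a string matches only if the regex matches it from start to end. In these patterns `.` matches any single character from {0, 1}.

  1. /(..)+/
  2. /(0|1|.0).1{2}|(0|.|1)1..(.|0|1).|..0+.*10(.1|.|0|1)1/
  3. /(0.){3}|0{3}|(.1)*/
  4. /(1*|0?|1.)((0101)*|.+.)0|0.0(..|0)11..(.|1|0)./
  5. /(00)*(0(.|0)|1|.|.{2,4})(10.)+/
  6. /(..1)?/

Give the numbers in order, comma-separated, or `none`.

1, 2, 3, 5

1 → match
2 → match
3 → match
4 → no match
5 → match
6 → no match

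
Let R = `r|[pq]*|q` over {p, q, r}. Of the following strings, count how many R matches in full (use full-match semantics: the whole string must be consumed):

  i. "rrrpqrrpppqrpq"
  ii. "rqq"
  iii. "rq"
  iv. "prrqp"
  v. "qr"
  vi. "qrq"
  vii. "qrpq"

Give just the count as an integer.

i → no match
ii → no match
iii → no match
iv → no match
v → no match
vi → no match
vii → no match
Total matched: 0

0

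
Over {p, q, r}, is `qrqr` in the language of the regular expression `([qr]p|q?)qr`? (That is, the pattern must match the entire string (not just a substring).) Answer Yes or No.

No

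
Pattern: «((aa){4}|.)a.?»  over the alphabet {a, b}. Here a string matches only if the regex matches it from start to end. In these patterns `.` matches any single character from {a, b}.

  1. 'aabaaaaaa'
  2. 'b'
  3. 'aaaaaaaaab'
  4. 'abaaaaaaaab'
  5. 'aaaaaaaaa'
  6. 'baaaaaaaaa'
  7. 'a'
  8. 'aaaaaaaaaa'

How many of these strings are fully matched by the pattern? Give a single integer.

1 → no match
2 → no match
3 → match
4 → no match
5 → match
6 → no match
7 → no match
8 → match
Total matched: 3

3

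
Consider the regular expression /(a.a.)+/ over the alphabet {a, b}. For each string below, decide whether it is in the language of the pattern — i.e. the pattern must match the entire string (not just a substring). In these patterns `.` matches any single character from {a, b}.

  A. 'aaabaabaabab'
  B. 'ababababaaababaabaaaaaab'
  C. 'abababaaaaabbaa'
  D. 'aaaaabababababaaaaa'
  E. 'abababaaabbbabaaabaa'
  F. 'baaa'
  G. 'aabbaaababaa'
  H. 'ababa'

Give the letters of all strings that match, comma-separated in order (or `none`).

A → no match
B → no match
C → no match
D → no match
E → no match
F → no match — must start with 'a'
G → no match
H → no match

none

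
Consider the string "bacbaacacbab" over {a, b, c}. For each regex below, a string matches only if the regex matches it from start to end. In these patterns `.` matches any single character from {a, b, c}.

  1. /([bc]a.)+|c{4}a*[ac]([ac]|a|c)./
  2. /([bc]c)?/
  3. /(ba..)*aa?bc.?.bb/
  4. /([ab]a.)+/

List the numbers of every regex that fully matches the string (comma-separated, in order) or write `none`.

1 → match
2 → no match
3 → no match — must end with "bb"
4 → no match

1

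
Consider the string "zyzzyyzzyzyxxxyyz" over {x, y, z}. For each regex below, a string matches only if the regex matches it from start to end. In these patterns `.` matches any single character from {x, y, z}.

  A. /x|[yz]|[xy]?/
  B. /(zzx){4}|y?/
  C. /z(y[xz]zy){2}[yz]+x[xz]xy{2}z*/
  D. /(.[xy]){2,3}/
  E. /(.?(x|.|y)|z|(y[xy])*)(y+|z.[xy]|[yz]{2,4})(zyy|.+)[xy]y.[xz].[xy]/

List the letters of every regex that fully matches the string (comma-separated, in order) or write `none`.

A → no match
B → no match
C → match
D → no match
E → no match

C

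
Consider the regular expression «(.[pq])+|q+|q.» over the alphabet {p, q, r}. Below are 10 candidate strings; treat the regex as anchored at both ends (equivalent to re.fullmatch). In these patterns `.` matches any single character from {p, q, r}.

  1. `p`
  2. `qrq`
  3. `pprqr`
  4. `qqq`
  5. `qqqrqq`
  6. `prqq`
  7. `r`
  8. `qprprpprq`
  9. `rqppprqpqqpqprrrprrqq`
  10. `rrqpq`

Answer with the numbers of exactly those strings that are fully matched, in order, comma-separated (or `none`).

1. `p` → no match
2. `qrq` → no match
3. `pprqr` → no match
4. `qqq` → match
5. `qqqrqq` → no match
6. `prqq` → no match
7. `r` → no match
8. `qprprpprq` → no match
9 → no match
10. `rrqpq` → no match

4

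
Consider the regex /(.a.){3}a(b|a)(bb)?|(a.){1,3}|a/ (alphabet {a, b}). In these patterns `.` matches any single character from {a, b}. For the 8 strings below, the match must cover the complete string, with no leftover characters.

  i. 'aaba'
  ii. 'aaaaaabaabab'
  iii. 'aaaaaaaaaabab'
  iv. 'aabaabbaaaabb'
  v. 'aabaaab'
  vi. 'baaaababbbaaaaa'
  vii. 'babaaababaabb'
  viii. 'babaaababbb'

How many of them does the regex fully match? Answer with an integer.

2

i. 'aaba' → no match
ii. 'aaaaaabaabab' → no match
iii → no match
iv → match
v. 'aabaaab' → no match
vi → no match
vii → match
viii. 'babaaababbb' → no match
Total matched: 2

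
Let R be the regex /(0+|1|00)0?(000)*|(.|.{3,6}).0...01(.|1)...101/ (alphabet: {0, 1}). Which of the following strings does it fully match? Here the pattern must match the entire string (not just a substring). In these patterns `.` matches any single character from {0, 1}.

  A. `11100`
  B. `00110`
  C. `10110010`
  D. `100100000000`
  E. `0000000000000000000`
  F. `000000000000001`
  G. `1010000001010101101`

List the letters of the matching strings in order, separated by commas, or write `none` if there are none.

E, G

A. `11100` → no match
B. `00110` → no match
C. `10110010` → no match
D. `100100000000` → no match
E → match
F → no match
G → match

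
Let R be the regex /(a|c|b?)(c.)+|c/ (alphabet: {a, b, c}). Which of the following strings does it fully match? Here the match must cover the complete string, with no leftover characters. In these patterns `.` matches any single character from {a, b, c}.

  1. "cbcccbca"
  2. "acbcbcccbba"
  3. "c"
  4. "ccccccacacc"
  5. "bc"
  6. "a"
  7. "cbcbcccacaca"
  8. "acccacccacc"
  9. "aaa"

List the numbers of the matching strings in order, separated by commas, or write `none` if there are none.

1, 3, 4, 7, 8

1 → match
2 → no match
3 → match
4 → match
5 → no match
6 → no match
7 → match
8 → match
9 → no match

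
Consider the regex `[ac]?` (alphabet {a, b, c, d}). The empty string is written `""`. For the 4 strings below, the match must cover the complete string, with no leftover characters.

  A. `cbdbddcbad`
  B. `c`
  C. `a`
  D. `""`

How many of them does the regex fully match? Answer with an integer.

3

A. `cbdbddcbad` → no match
B. `c` → match
C. `a` → match
D. `""` → match
Total matched: 3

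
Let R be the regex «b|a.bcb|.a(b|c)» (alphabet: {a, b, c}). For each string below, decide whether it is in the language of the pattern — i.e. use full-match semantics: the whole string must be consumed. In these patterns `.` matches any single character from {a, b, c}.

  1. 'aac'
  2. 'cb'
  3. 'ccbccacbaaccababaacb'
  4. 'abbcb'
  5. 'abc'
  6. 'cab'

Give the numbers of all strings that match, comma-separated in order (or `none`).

1, 4, 6

1 → match
2 → no match
3 → no match
4 → match
5 → no match
6 → match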